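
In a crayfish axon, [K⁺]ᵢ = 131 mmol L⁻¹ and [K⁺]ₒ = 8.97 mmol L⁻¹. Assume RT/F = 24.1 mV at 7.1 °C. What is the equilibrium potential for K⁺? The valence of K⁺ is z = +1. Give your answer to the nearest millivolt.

E = (24.1/z) · ln([K⁺]_out/[K⁺]_in) with z = +1.
= (24.1/1) · ln(8.97/131) = 24.10 · ln(0.06847)
= 24.10 · (-2.6813) = -64.62 mV

-65 mV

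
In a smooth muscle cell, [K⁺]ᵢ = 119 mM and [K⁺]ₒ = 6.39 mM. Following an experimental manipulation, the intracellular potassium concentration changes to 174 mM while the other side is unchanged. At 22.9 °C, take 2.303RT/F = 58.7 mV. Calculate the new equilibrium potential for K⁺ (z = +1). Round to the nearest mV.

-84 mV

After the shift: [K⁺]_out = 6.39, [K⁺]_in = 174 mM.
E_new = (58.7/1)·log₁₀(6.39/174) = 58.70 · (-1.4350) = -84.24 mV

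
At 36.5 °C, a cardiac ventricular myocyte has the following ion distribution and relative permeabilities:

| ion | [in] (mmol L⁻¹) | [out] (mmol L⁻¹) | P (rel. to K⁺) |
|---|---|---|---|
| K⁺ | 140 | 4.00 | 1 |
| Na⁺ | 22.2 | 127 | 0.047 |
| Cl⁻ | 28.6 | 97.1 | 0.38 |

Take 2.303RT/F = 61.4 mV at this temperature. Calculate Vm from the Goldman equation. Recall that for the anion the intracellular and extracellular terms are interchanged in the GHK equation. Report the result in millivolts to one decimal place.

-57.2 mV

Vm = 61.4 · log₁₀[(Σ P·[cation]ₒ + Σ P·[anion]ᵢ) / (Σ P·[cation]ᵢ + Σ P·[anion]ₒ)]
Numerator = 1×4.00 + 0.047×127 + 0.38×28.6 = 20.84
Denominator = 1×140 + 0.047×22.2 + 0.38×97.1 = 177.9
Vm = 61.4 · log₁₀(0.1171) = 61.4 × (-0.9314) = -57.19 mV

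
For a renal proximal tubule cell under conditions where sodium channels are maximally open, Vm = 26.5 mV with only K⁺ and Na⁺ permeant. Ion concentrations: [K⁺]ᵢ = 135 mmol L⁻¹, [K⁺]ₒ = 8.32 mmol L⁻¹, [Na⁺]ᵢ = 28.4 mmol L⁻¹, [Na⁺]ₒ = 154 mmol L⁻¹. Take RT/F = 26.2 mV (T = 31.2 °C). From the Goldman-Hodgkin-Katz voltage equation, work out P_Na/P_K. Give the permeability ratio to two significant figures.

4.8

Let α = P_Na/P_K. GHK: Vm = 26.2·ln[(Kₒ + α·Naₒ)/(Kᵢ + α·Naᵢ)].
e^(Vm/26.2) = e^(26.5/26.2) = 2.7496
So 2.7496·(Kᵢ + α·Naᵢ) = Kₒ + α·Naₒ → α = (2.7496·135.0 − 8.32) / (154.0 − 2.7496·28.4)
α = (371.2 − 8.32) / (154.0 − 78.09) = 362.9/75.91 = 4.78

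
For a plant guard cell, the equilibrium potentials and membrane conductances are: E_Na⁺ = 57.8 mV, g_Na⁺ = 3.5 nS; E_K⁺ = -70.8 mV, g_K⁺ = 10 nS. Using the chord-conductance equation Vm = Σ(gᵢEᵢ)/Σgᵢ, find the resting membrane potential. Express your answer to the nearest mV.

-37 mV

Σ gᵢEᵢ = 3.5·(57.8) + 10·(-70.8) = -505.70
Σ gᵢ = 3.5 + 10 = 13.5
Vm = -505.70 / 13.5 = -37.46 mV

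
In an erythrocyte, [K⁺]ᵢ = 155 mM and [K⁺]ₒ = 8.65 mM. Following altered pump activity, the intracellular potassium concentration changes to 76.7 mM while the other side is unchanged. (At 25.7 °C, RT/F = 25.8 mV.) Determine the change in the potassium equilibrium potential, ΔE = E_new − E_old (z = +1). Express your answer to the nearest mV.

18 mV

E_old = (25.8/1)·ln(8.65/155) = -74.46 mV
E_new = (25.8/1)·ln(8.65/76.7) = -56.30 mV
ΔE = -56.30 − (-74.46) = 18.15 mV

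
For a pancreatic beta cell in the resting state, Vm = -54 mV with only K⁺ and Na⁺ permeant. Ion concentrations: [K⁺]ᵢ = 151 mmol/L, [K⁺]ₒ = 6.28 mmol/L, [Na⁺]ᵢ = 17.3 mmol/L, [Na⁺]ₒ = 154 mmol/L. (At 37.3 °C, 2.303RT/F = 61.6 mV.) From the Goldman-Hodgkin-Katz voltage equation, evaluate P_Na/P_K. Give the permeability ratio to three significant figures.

Let α = P_Na/P_K. GHK: Vm = 61.6·log₁₀[(Kₒ + α·Naₒ)/(Kᵢ + α·Naᵢ)].
10^(Vm/61.6) = 10^(-54.0/61.6) = 0.13285
So 0.13285·(Kᵢ + α·Naᵢ) = Kₒ + α·Naₒ → α = (0.13285·151.0 − 6.28) / (154.0 − 0.13285·17.3)
α = (20.06 − 6.28) / (154.0 − 2.298) = 13.78/151.7 = 0.09084

0.0908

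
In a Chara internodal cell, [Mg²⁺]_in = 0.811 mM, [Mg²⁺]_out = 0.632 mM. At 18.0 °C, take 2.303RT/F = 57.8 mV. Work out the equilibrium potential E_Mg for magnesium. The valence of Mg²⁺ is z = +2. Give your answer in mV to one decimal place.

-3.1 mV

E = (57.8/z) · log₁₀([Mg²⁺]_out/[Mg²⁺]_in) with z = +2.
= (57.8/2) · log₁₀(0.632/0.811) = 28.90 · log₁₀(0.7793)
= 28.90 · (-0.1083) = -3.13 mV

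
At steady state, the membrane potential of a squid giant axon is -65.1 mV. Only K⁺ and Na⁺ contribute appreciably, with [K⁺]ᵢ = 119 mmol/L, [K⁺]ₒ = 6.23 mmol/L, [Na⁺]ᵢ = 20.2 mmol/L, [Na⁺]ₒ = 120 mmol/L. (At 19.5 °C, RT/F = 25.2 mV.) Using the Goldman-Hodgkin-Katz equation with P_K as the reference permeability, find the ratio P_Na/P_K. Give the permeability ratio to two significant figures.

0.023

Let α = P_Na/P_K. GHK: Vm = 25.2·ln[(Kₒ + α·Naₒ)/(Kᵢ + α·Naᵢ)].
e^(Vm/25.2) = e^(-65.1/25.2) = 0.075522
So 0.075522·(Kᵢ + α·Naᵢ) = Kₒ + α·Naₒ → α = (0.075522·119.0 − 6.23) / (120.0 − 0.075522·20.2)
α = (8.987 − 6.23) / (120.0 − 1.526) = 2.757/118.5 = 0.02327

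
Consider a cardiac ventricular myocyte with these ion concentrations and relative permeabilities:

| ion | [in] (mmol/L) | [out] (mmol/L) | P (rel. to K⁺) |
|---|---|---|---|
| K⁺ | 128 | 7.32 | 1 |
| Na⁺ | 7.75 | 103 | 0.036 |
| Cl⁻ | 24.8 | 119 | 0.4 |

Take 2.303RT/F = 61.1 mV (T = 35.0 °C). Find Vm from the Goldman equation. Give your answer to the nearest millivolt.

-56 mV

Vm = 61.1 · log₁₀[(Σ P·[cation]ₒ + Σ P·[anion]ᵢ) / (Σ P·[cation]ᵢ + Σ P·[anion]ₒ)]
Numerator = 1×7.32 + 0.036×103 + 0.4×24.8 = 20.95
Denominator = 1×128 + 0.036×7.75 + 0.4×119 = 175.9
Vm = 61.1 · log₁₀(0.1191) = 61.1 × (-0.9241) = -56.46 mV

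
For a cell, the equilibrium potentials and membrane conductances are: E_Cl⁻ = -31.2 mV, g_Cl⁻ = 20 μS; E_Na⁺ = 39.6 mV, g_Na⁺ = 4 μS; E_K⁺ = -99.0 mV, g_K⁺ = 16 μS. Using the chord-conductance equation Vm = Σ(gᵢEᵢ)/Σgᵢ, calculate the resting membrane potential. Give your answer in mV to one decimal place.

Σ gᵢEᵢ = 20·(-31.2) + 4·(39.6) + 16·(-99.0) = -2049.60
Σ gᵢ = 20 + 4 + 16 = 40
Vm = -2049.60 / 40 = -51.24 mV

-51.2 mV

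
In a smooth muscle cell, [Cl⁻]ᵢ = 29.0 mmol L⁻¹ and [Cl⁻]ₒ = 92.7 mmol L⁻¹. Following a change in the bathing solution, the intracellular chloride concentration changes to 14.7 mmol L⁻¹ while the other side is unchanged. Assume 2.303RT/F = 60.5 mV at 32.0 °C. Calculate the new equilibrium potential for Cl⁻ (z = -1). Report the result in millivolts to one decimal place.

After the shift: [Cl⁻]_out = 92.7, [Cl⁻]_in = 14.7 mmol L⁻¹.
E_new = (60.5/-1)·log₁₀(92.7/14.7) = -60.50 · (0.7998) = -48.39 mV

-48.4 mV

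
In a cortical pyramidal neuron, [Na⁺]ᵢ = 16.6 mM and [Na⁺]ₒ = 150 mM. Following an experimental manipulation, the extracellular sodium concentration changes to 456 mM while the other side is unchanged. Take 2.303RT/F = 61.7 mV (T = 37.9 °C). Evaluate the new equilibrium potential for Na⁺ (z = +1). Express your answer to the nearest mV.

After the shift: [Na⁺]_out = 456, [Na⁺]_in = 16.6 mM.
E_new = (61.7/1)·log₁₀(456/16.6) = 61.70 · (1.4389) = 88.78 mV

89 mV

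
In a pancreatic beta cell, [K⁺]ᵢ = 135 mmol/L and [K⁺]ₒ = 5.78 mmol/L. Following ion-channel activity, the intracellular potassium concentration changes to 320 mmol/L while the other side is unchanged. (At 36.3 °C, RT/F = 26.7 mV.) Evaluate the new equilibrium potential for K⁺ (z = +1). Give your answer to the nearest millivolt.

-107 mV

After the shift: [K⁺]_out = 5.78, [K⁺]_in = 320 mmol/L.
E_new = (26.7/1)·ln(5.78/320) = 26.70 · (-4.0139) = -107.17 mV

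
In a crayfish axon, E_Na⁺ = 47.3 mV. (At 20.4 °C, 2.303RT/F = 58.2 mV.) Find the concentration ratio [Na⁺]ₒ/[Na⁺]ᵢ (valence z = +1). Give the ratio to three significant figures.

6.50

log₁₀([out]/[in]) = E·z/(58.2) = 47.3 × 1 / 58.2 = 0.8127
[out]/[in] = 10^(0.8127) = 6.497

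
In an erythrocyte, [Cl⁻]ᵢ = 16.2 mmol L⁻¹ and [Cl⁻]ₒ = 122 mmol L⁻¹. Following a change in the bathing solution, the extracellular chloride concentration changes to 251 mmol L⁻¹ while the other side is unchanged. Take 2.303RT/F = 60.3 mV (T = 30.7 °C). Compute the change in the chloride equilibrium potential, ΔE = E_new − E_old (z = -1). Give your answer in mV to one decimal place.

E_old = (60.3/-1)·log₁₀(122/16.2) = -52.87 mV
E_new = (60.3/-1)·log₁₀(251/16.2) = -71.77 mV
ΔE = -71.77 − (-52.87) = -18.89 mV

-18.9 mV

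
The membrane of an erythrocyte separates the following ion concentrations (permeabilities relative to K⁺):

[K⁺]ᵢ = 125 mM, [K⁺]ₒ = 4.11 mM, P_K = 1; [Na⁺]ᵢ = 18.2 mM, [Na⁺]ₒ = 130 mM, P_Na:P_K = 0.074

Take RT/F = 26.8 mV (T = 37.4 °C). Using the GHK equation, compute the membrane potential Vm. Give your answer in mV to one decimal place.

-59.5 mV

Vm = 26.8 · ln[(Σ P·[cation]ₒ + Σ P·[anion]ᵢ) / (Σ P·[cation]ᵢ + Σ P·[anion]ₒ)]
Numerator = 1×4.11 + 0.074×130 = 13.73
Denominator = 1×125 + 0.074×18.2 = 126.3
Vm = 26.8 · ln(0.10867) = 26.8 × (-2.2194) = -59.48 mV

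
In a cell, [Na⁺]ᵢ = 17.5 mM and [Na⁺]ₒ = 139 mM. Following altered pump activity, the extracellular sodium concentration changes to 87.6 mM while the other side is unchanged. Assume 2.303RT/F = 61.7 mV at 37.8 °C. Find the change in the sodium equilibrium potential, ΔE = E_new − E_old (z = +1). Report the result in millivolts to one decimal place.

-12.4 mV

E_old = (61.7/1)·log₁₀(139/17.5) = 55.53 mV
E_new = (61.7/1)·log₁₀(87.6/17.5) = 43.16 mV
ΔE = 43.16 − (55.53) = -12.37 mV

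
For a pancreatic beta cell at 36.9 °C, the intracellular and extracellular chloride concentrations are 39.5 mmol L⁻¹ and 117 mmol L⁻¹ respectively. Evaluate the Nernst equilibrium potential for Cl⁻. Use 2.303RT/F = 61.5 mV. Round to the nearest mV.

E = (61.5/z) · log₁₀([Cl⁻]_out/[Cl⁻]_in) with z = -1.
For an anion, dividing by z = -1 reverses the sign.
= (61.5/-1) · log₁₀(117/39.5) = -61.50 · log₁₀(2.962)
= -61.50 · (0.4716) = -29.00 mV

-29 mV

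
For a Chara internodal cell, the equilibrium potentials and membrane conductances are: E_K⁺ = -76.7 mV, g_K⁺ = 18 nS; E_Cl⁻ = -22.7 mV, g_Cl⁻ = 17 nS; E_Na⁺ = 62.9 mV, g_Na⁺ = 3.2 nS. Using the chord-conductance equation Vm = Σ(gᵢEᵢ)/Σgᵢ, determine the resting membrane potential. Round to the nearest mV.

-41 mV

Σ gᵢEᵢ = 18·(-76.7) + 17·(-22.7) + 3.2·(62.9) = -1565.22
Σ gᵢ = 18 + 17 + 3.2 = 38.2
Vm = -1565.22 / 38.2 = -40.97 mV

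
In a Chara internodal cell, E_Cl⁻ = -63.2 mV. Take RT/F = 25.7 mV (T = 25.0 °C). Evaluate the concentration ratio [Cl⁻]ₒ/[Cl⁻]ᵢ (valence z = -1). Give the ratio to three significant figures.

11.7

ln([out]/[in]) = E·z/(25.7) = -63.2 × -1 / 25.7 = 2.4591
[out]/[in] = e^(2.4591) = 11.69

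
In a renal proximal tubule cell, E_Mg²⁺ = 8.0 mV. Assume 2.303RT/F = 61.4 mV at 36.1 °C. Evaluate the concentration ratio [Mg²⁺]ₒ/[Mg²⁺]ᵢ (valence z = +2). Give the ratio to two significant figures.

log₁₀([out]/[in]) = E·z/(61.4) = 8.0 × 2 / 61.4 = 0.2606
[out]/[in] = 10^(0.2606) = 1.822

1.8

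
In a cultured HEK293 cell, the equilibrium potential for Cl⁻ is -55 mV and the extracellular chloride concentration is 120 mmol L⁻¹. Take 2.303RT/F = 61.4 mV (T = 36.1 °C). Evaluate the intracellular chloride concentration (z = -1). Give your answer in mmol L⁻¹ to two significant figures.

Nernst: E = (61.4/-1) · log₁₀([out]/[in]), so log₁₀([out]/[in]) = -55.0 × -1 / 61.4 = 0.8958.
[out]/[in] = 10^(0.8958) = 7.866.
[in] = 120 / 7.866 = 15.26 mmol L⁻¹.

15 mmol L⁻¹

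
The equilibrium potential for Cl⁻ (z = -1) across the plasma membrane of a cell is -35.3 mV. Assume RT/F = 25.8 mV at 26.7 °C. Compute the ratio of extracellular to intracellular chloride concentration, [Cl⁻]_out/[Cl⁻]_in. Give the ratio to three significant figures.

3.93

ln([out]/[in]) = E·z/(25.8) = -35.3 × -1 / 25.8 = 1.3682
[out]/[in] = e^(1.3682) = 3.928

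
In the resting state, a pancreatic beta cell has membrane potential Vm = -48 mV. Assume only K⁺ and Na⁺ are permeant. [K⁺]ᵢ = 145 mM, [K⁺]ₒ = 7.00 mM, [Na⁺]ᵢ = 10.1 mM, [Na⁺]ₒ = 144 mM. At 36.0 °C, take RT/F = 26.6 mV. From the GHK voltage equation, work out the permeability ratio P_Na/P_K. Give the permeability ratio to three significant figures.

0.118

Let α = P_Na/P_K. GHK: Vm = 26.6·ln[(Kₒ + α·Naₒ)/(Kᵢ + α·Naᵢ)].
e^(Vm/26.6) = e^(-48.0/26.6) = 0.16455
So 0.16455·(Kᵢ + α·Naᵢ) = Kₒ + α·Naₒ → α = (0.16455·145.0 − 7.0) / (144.0 − 0.16455·10.1)
α = (23.86 − 7.0) / (144.0 − 1.662) = 16.86/142.3 = 0.1185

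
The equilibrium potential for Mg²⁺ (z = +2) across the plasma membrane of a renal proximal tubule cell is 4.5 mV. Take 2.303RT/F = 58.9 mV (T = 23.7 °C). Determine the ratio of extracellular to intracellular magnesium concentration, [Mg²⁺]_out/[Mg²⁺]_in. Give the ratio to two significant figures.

log₁₀([out]/[in]) = E·z/(58.9) = 4.5 × 2 / 58.9 = 0.1528
[out]/[in] = 10^(0.1528) = 1.422

1.4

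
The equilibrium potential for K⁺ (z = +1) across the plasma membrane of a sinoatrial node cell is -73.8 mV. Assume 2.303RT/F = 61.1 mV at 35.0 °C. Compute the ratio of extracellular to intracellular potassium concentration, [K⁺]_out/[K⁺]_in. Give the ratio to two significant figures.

0.062

log₁₀([out]/[in]) = E·z/(61.1) = -73.8 × 1 / 61.1 = -1.2079
[out]/[in] = 10^(-1.2079) = 0.06196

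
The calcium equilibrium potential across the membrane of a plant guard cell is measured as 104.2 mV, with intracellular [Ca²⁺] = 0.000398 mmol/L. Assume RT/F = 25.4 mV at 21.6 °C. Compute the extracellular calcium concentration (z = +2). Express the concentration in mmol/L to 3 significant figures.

Nernst: E = (25.4/2) · ln([out]/[in]), so ln([out]/[in]) = 104.2 × 2 / 25.4 = 8.2047.
[out]/[in] = e^(8.2047) = 3658.
[out] = 3658 × 0.000398 = 1.456 mmol/L.

1.46 mmol/L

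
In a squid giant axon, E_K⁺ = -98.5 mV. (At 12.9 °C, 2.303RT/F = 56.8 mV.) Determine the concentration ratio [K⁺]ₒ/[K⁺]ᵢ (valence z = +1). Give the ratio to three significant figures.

log₁₀([out]/[in]) = E·z/(56.8) = -98.5 × 1 / 56.8 = -1.7342
[out]/[in] = 10^(-1.7342) = 0.01844

0.0184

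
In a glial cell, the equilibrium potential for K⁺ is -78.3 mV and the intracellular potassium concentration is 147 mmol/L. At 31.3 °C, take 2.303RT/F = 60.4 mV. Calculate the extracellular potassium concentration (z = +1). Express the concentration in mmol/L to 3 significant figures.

7.43 mmol/L

Nernst: E = (60.4/1) · log₁₀([out]/[in]), so log₁₀([out]/[in]) = -78.3 × 1 / 60.4 = -1.2964.
[out]/[in] = 10^(-1.2964) = 0.05054.
[out] = 0.05054 × 147 = 7.43 mmol/L.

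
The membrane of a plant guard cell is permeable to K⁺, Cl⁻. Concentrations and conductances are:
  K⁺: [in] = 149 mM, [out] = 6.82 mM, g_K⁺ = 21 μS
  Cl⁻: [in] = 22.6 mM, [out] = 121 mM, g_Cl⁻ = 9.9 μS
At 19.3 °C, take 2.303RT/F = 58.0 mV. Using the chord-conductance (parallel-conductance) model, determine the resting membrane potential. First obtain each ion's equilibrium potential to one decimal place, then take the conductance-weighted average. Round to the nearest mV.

-66 mV

E_K⁺ = (58.0/1)·log₁₀(6.82/149) = -77.7 mV
E_Cl⁻ = (58.0/-1)·log₁₀(121/22.6) = -42.3 mV
Vm = (Σ gᵢEᵢ)/(Σ gᵢ) = (21·-77.7 + 9.9·-42.3) / (21 + 9.9)
= -2050.47 / 30.9 = -66.36 mV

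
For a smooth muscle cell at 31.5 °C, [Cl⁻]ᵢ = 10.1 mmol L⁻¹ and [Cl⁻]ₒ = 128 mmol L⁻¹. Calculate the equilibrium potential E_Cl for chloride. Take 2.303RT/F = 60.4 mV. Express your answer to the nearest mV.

E = (60.4/z) · log₁₀([Cl⁻]_out/[Cl⁻]_in) with z = -1.
For an anion, dividing by z = -1 reverses the sign.
= (60.4/-1) · log₁₀(128/10.1) = -60.40 · log₁₀(12.67)
= -60.40 · (1.1029) = -66.61 mV

-67 mV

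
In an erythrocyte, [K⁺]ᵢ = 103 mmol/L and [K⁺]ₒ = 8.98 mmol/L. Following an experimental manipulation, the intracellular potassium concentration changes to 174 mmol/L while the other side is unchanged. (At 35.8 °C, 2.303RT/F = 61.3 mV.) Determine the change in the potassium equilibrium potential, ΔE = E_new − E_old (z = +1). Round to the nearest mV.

E_old = (61.3/1)·log₁₀(8.98/103) = -64.95 mV
E_new = (61.3/1)·log₁₀(8.98/174) = -78.91 mV
ΔE = -78.91 − (-64.95) = -13.96 mV

-14 mV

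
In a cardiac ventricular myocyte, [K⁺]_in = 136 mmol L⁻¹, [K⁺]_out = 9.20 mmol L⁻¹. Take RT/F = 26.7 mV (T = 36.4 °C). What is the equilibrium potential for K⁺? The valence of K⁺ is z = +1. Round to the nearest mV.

E = (26.7/z) · ln([K⁺]_out/[K⁺]_in) with z = +1.
= (26.7/1) · ln(9.20/136) = 26.70 · ln(0.06765)
= 26.70 · (-2.6935) = -71.92 mV

-72 mV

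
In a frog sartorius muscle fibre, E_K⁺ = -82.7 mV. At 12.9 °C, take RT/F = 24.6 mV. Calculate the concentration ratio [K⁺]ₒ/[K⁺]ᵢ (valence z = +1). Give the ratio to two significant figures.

ln([out]/[in]) = E·z/(24.6) = -82.7 × 1 / 24.6 = -3.3618
[out]/[in] = e^(-3.3618) = 0.03467

0.035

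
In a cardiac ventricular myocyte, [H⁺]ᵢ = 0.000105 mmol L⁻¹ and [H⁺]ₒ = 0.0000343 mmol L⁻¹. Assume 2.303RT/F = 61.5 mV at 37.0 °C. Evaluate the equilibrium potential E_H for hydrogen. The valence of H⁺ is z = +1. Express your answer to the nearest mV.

-30 mV

E = (61.5/z) · log₁₀([H⁺]_out/[H⁺]_in) with z = +1.
= (61.5/1) · log₁₀(0.0000343/0.000105) = 61.50 · log₁₀(0.3267)
= 61.50 · (-0.4859) = -29.88 mV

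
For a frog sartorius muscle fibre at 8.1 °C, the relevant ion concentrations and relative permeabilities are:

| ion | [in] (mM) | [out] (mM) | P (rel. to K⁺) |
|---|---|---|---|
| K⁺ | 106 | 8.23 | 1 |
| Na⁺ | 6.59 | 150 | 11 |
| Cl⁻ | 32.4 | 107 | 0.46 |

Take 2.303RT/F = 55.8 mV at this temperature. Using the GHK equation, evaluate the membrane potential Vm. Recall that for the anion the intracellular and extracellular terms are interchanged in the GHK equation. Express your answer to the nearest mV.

48 mV

Vm = 55.8 · log₁₀[(Σ P·[cation]ₒ + Σ P·[anion]ᵢ) / (Σ P·[cation]ᵢ + Σ P·[anion]ₒ)]
Numerator = 1×8.23 + 11×150 + 0.46×32.4 = 1673
Denominator = 1×106 + 11×6.59 + 0.46×107 = 227.7
Vm = 55.8 · log₁₀(7.3477) = 55.8 × (0.8661) = 48.33 mV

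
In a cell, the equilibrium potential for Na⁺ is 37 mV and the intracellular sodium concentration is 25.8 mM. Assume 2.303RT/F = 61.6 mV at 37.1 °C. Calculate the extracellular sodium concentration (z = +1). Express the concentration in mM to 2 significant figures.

Nernst: E = (61.6/1) · log₁₀([out]/[in]), so log₁₀([out]/[in]) = 37.0 × 1 / 61.6 = 0.6006.
[out]/[in] = 10^(0.6006) = 3.987.
[out] = 3.987 × 25.8 = 102.9 mM.

100 mM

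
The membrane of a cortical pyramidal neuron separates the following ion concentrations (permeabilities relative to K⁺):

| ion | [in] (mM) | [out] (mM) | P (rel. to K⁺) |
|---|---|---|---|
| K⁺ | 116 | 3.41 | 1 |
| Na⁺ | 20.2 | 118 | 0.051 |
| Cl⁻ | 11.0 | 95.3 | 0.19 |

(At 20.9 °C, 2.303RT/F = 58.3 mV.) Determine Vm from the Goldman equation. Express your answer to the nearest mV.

-62 mV

Vm = 58.3 · log₁₀[(Σ P·[cation]ₒ + Σ P·[anion]ᵢ) / (Σ P·[cation]ᵢ + Σ P·[anion]ₒ)]
Numerator = 1×3.41 + 0.051×118 + 0.19×11.0 = 11.52
Denominator = 1×116 + 0.051×20.2 + 0.19×95.3 = 135.1
Vm = 58.3 · log₁₀(0.085232) = 58.3 × (-1.0694) = -62.35 mV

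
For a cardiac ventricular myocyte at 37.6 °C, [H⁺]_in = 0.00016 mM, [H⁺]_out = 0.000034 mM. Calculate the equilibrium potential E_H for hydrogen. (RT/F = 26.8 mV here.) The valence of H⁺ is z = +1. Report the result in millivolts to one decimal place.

E = (26.8/z) · ln([H⁺]_out/[H⁺]_in) with z = +1.
= (26.8/1) · ln(0.000034/0.00016) = 26.80 · ln(0.2125)
= 26.80 · (-1.5488) = -41.51 mV

-41.5 mV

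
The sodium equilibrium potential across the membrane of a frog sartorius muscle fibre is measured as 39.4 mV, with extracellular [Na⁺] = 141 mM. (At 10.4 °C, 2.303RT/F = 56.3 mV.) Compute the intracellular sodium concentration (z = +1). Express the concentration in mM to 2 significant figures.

28 mM

Nernst: E = (56.3/1) · log₁₀([out]/[in]), so log₁₀([out]/[in]) = 39.4 × 1 / 56.3 = 0.6998.
[out]/[in] = 10^(0.6998) = 5.01.
[in] = 141 / 5.01 = 28.14 mM.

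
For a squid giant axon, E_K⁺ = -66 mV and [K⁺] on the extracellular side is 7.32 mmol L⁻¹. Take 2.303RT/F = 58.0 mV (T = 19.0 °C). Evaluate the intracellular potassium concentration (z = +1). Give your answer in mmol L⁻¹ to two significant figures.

Nernst: E = (58.0/1) · log₁₀([out]/[in]), so log₁₀([out]/[in]) = -66.0 × 1 / 58.0 = -1.1379.
[out]/[in] = 10^(-1.1379) = 0.07279.
[in] = 7.32 / 0.07279 = 100.6 mmol L⁻¹.

100 mmol L⁻¹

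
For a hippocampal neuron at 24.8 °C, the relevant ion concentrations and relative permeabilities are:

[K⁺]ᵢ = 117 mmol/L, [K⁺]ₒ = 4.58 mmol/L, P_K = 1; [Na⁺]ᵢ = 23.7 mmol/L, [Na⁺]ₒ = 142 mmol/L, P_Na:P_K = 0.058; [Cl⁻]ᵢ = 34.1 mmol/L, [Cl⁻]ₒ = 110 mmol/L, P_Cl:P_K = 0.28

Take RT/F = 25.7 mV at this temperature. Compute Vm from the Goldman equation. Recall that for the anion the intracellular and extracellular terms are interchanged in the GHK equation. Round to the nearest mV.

-49 mV

Vm = 25.7 · ln[(Σ P·[cation]ₒ + Σ P·[anion]ᵢ) / (Σ P·[cation]ᵢ + Σ P·[anion]ₒ)]
Numerator = 1×4.58 + 0.058×142 + 0.28×34.1 = 22.36
Denominator = 1×117 + 0.058×23.7 + 0.28×110 = 149.2
Vm = 25.7 · ln(0.14992) = 25.7 × (-1.8977) = -48.77 mV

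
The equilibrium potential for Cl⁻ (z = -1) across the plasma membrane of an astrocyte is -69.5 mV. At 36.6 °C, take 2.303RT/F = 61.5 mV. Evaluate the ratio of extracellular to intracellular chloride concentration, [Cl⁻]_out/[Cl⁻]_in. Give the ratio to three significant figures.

log₁₀([out]/[in]) = E·z/(61.5) = -69.5 × -1 / 61.5 = 1.1301
[out]/[in] = 10^(1.1301) = 13.49

13.5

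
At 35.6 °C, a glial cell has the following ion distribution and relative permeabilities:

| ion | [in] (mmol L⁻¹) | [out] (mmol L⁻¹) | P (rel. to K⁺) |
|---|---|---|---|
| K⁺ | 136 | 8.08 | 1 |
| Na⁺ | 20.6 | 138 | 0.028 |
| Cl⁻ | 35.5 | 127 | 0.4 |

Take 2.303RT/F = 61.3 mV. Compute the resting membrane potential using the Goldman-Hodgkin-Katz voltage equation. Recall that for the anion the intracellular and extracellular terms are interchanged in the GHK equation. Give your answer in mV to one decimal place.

-52.4 mV

Vm = 61.3 · log₁₀[(Σ P·[cation]ₒ + Σ P·[anion]ᵢ) / (Σ P·[cation]ᵢ + Σ P·[anion]ₒ)]
Numerator = 1×8.08 + 0.028×138 + 0.4×35.5 = 26.14
Denominator = 1×136 + 0.028×20.6 + 0.4×127 = 187.4
Vm = 61.3 · log₁₀(0.13953) = 61.3 × (-0.8553) = -52.43 mV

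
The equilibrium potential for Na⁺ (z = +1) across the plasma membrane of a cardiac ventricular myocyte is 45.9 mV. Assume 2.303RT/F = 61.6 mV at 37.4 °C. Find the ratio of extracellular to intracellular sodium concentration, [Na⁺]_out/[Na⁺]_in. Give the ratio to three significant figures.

5.56

log₁₀([out]/[in]) = E·z/(61.6) = 45.9 × 1 / 61.6 = 0.7451
[out]/[in] = 10^(0.7451) = 5.561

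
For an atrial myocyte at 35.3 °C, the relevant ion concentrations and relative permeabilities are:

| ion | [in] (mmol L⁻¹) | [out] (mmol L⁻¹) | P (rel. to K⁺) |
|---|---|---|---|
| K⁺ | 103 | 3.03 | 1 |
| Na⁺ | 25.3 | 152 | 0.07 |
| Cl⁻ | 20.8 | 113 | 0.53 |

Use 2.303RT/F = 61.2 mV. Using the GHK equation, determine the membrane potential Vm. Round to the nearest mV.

Vm = 61.2 · log₁₀[(Σ P·[cation]ₒ + Σ P·[anion]ᵢ) / (Σ P·[cation]ᵢ + Σ P·[anion]ₒ)]
Numerator = 1×3.03 + 0.07×152 + 0.53×20.8 = 24.69
Denominator = 1×103 + 0.07×25.3 + 0.53×113 = 164.7
Vm = 61.2 · log₁₀(0.14997) = 61.2 × (-0.8240) = -50.43 mV

-50 mV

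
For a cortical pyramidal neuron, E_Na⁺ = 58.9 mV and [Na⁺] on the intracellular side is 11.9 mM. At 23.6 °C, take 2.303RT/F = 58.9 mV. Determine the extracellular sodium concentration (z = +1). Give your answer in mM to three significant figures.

Nernst: E = (58.9/1) · log₁₀([out]/[in]), so log₁₀([out]/[in]) = 58.9 × 1 / 58.9 = 1.0000.
[out]/[in] = 10^(1.0000) = 10.
[out] = 10 × 11.9 = 119 mM.

119 mM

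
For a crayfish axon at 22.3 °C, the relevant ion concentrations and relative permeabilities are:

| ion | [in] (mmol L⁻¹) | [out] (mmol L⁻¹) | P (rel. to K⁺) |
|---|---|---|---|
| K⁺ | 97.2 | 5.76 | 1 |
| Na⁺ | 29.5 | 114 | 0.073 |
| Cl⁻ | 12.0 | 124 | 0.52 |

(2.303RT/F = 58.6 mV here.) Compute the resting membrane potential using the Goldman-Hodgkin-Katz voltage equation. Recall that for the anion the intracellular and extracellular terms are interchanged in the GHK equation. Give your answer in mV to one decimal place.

-53.1 mV

Vm = 58.6 · log₁₀[(Σ P·[cation]ₒ + Σ P·[anion]ᵢ) / (Σ P·[cation]ᵢ + Σ P·[anion]ₒ)]
Numerator = 1×5.76 + 0.073×114 + 0.52×12.0 = 20.32
Denominator = 1×97.2 + 0.073×29.5 + 0.52×124 = 163.8
Vm = 58.6 · log₁₀(0.12404) = 58.6 × (-0.9064) = -53.12 mV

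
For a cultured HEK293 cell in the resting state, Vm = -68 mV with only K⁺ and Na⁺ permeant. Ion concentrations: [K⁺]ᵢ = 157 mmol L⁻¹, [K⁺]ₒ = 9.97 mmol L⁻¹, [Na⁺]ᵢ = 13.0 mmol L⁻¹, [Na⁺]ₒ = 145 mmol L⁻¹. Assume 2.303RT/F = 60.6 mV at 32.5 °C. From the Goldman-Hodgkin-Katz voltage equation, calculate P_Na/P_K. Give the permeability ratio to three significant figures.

0.0131

Let α = P_Na/P_K. GHK: Vm = 60.6·log₁₀[(Kₒ + α·Naₒ)/(Kᵢ + α·Naᵢ)].
10^(Vm/60.6) = 10^(-68.0/60.6) = 0.07549
So 0.07549·(Kᵢ + α·Naᵢ) = Kₒ + α·Naₒ → α = (0.07549·157.0 − 9.97) / (145.0 − 0.07549·13.0)
α = (11.85 − 9.97) / (145.0 − 0.9814) = 1.882/144 = 0.01307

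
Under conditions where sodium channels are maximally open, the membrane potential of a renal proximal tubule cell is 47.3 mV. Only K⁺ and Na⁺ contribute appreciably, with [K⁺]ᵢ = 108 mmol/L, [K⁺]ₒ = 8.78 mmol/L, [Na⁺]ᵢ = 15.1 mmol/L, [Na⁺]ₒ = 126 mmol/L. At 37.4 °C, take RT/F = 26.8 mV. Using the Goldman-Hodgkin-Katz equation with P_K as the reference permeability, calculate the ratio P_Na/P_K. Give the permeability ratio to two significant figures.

16

Let α = P_Na/P_K. GHK: Vm = 26.8·ln[(Kₒ + α·Naₒ)/(Kᵢ + α·Naᵢ)].
e^(Vm/26.8) = e^(47.3/26.8) = 5.8411
So 5.8411·(Kᵢ + α·Naᵢ) = Kₒ + α·Naₒ → α = (5.8411·108.0 − 8.78) / (126.0 − 5.8411·15.1)
α = (630.8 − 8.78) / (126.0 − 88.2) = 622.1/37.8 = 16.46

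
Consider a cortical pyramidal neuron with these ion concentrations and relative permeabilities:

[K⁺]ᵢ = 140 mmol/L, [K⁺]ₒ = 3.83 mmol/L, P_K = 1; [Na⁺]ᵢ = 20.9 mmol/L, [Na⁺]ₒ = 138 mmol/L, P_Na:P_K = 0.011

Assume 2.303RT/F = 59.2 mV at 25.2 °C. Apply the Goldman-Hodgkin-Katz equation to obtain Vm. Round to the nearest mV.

-84 mV

Vm = 59.2 · log₁₀[(Σ P·[cation]ₒ + Σ P·[anion]ᵢ) / (Σ P·[cation]ᵢ + Σ P·[anion]ₒ)]
Numerator = 1×3.83 + 0.011×138 = 5.348
Denominator = 1×140 + 0.011×20.9 = 140.2
Vm = 59.2 · log₁₀(0.038137) = 59.2 × (-1.4186) = -83.98 mV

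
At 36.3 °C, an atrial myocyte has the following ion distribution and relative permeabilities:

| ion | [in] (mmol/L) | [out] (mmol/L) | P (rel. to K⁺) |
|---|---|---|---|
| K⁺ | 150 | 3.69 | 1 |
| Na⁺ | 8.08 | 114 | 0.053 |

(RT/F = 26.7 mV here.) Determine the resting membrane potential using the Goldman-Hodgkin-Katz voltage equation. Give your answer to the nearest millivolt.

-73 mV

Vm = 26.7 · ln[(Σ P·[cation]ₒ + Σ P·[anion]ᵢ) / (Σ P·[cation]ᵢ + Σ P·[anion]ₒ)]
Numerator = 1×3.69 + 0.053×114 = 9.732
Denominator = 1×150 + 0.053×8.08 = 150.4
Vm = 26.7 · ln(0.064695) = 26.7 × (-2.7381) = -73.11 mV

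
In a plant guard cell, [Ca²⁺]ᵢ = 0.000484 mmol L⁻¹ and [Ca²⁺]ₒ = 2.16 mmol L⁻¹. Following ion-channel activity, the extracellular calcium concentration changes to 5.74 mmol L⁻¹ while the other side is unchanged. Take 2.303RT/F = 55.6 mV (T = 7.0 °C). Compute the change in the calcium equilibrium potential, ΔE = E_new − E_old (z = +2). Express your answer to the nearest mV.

E_old = (55.6/2)·log₁₀(2.16/0.000484) = 101.46 mV
E_new = (55.6/2)·log₁₀(5.74/0.000484) = 113.26 mV
ΔE = 113.26 − (101.46) = 11.80 mV

12 mV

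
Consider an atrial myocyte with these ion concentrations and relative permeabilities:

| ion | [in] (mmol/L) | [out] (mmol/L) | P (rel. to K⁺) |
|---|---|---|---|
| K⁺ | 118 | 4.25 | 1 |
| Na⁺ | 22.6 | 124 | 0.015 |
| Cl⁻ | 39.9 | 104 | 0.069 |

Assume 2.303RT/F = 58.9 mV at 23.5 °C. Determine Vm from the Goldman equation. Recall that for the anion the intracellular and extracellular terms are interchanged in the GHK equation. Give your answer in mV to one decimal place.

-67.8 mV

Vm = 58.9 · log₁₀[(Σ P·[cation]ₒ + Σ P·[anion]ᵢ) / (Σ P·[cation]ᵢ + Σ P·[anion]ₒ)]
Numerator = 1×4.25 + 0.015×124 + 0.069×39.9 = 8.863
Denominator = 1×118 + 0.015×22.6 + 0.069×104 = 125.5
Vm = 58.9 · log₁₀(0.070614) = 58.9 × (-1.1511) = -67.80 mV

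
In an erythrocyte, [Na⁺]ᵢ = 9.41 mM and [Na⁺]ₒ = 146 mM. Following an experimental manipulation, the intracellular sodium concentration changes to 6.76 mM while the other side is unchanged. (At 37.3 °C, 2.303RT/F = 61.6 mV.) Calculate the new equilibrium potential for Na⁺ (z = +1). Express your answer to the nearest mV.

After the shift: [Na⁺]_out = 146, [Na⁺]_in = 6.76 mM.
E_new = (61.6/1)·log₁₀(146/6.76) = 61.60 · (1.3344) = 82.20 mV

82 mV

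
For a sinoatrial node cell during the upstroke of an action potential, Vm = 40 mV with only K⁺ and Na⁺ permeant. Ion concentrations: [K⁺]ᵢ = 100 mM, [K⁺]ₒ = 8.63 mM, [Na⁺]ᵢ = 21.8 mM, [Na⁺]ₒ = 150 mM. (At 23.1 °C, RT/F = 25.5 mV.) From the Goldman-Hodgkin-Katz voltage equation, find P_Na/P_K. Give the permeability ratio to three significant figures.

Let α = P_Na/P_K. GHK: Vm = 25.5·ln[(Kₒ + α·Naₒ)/(Kᵢ + α·Naᵢ)].
e^(Vm/25.5) = e^(40.0/25.5) = 4.8001
So 4.8001·(Kᵢ + α·Naᵢ) = Kₒ + α·Naₒ → α = (4.8001·100.0 − 8.63) / (150.0 − 4.8001·21.8)
α = (480 − 8.63) / (150.0 − 104.6) = 471.4/45.36 = 10.39

10.4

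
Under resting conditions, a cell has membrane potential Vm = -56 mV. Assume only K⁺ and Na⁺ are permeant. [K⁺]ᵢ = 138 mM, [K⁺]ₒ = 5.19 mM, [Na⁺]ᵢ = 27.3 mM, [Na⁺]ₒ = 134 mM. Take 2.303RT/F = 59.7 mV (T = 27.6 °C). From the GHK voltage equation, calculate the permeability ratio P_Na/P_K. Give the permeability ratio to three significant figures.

Let α = P_Na/P_K. GHK: Vm = 59.7·log₁₀[(Kₒ + α·Naₒ)/(Kᵢ + α·Naᵢ)].
10^(Vm/59.7) = 10^(-56.0/59.7) = 0.11534
So 0.11534·(Kᵢ + α·Naᵢ) = Kₒ + α·Naₒ → α = (0.11534·138.0 − 5.19) / (134.0 − 0.11534·27.3)
α = (15.92 − 5.19) / (134.0 − 3.149) = 10.73/130.9 = 0.08198

0.0820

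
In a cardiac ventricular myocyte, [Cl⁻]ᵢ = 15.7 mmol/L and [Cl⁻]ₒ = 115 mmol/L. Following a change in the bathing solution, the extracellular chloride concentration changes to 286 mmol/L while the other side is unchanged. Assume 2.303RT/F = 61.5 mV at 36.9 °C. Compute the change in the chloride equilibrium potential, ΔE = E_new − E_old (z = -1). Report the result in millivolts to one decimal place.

E_old = (61.5/-1)·log₁₀(115/15.7) = -53.19 mV
E_new = (61.5/-1)·log₁₀(286/15.7) = -77.52 mV
ΔE = -77.52 − (-53.19) = -24.33 mV

-24.3 mV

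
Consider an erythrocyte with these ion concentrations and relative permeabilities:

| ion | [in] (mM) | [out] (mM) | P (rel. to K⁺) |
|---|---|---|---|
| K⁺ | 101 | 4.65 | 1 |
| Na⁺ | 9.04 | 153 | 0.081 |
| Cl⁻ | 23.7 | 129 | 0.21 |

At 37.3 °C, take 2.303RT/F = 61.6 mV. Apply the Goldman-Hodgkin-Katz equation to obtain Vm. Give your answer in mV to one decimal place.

-47.3 mV

Vm = 61.6 · log₁₀[(Σ P·[cation]ₒ + Σ P·[anion]ᵢ) / (Σ P·[cation]ᵢ + Σ P·[anion]ₒ)]
Numerator = 1×4.65 + 0.081×153 + 0.21×23.7 = 22.02
Denominator = 1×101 + 0.081×9.04 + 0.21×129 = 128.8
Vm = 61.6 · log₁₀(0.17093) = 61.6 × (-0.7672) = -47.26 mV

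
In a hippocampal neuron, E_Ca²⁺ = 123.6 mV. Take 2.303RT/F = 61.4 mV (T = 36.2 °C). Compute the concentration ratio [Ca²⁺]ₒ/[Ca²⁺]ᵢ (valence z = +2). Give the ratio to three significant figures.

10600

log₁₀([out]/[in]) = E·z/(61.4) = 123.6 × 2 / 61.4 = 4.0261
[out]/[in] = 10^(4.0261) = 1.062e+04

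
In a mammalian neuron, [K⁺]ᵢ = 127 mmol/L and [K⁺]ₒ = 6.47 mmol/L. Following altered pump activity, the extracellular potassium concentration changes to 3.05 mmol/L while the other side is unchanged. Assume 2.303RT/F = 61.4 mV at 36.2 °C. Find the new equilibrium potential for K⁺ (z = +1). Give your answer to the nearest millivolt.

-99 mV

After the shift: [K⁺]_out = 3.05, [K⁺]_in = 127 mmol/L.
E_new = (61.4/1)·log₁₀(3.05/127) = 61.40 · (-1.6195) = -99.44 mV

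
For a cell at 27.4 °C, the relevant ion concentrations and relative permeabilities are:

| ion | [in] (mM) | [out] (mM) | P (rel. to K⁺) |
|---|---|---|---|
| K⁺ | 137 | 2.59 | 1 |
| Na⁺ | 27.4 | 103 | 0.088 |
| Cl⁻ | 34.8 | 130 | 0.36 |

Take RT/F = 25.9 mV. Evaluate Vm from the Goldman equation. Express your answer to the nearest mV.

-53 mV

Vm = 25.9 · ln[(Σ P·[cation]ₒ + Σ P·[anion]ᵢ) / (Σ P·[cation]ᵢ + Σ P·[anion]ₒ)]
Numerator = 1×2.59 + 0.088×103 + 0.36×34.8 = 24.18
Denominator = 1×137 + 0.088×27.4 + 0.36×130 = 186.2
Vm = 25.9 · ln(0.12986) = 25.9 × (-2.0413) = -52.87 mV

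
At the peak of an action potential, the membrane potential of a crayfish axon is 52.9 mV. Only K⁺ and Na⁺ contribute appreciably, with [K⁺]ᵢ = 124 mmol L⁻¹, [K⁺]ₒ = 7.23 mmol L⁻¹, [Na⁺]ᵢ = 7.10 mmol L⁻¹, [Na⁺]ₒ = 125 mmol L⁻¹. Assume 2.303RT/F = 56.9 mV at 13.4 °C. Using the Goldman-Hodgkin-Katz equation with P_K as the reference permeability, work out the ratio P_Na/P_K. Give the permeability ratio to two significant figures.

16

Let α = P_Na/P_K. GHK: Vm = 56.9·log₁₀[(Kₒ + α·Naₒ)/(Kᵢ + α·Naᵢ)].
10^(Vm/56.9) = 10^(52.9/56.9) = 8.5055
So 8.5055·(Kᵢ + α·Naᵢ) = Kₒ + α·Naₒ → α = (8.5055·124.0 − 7.23) / (125.0 − 8.5055·7.1)
α = (1055 − 7.23) / (125.0 − 60.39) = 1047/64.61 = 16.21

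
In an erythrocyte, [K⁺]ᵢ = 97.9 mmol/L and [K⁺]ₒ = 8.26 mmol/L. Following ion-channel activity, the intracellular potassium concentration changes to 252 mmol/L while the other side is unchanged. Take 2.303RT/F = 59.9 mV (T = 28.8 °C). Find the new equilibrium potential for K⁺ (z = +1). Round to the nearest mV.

After the shift: [K⁺]_out = 8.26, [K⁺]_in = 252 mmol/L.
E_new = (59.9/1)·log₁₀(8.26/252) = 59.90 · (-1.4844) = -88.92 mV

-89 mV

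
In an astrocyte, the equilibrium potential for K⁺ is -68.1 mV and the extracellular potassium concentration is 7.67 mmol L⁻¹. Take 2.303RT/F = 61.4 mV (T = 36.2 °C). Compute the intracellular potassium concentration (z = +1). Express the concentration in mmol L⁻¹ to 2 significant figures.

99 mmol L⁻¹

Nernst: E = (61.4/1) · log₁₀([out]/[in]), so log₁₀([out]/[in]) = -68.1 × 1 / 61.4 = -1.1091.
[out]/[in] = 10^(-1.1091) = 0.07778.
[in] = 7.67 / 0.07778 = 98.61 mmol L⁻¹.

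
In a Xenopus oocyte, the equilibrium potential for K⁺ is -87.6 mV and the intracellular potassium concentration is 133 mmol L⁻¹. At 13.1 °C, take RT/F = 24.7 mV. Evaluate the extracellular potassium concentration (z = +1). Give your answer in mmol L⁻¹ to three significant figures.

3.83 mmol L⁻¹

Nernst: E = (24.7/1) · ln([out]/[in]), so ln([out]/[in]) = -87.6 × 1 / 24.7 = -3.5466.
[out]/[in] = e^(-3.5466) = 0.02882.
[out] = 0.02882 × 133 = 3.834 mmol L⁻¹.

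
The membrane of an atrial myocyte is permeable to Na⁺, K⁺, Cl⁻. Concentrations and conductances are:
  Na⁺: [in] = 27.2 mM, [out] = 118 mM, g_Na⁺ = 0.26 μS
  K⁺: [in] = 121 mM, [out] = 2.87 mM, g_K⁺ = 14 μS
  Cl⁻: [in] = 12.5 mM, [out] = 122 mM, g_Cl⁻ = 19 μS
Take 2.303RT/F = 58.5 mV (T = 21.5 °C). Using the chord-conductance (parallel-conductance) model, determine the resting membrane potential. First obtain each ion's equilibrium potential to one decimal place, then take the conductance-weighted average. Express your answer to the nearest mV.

-73 mV

E_Na⁺ = (58.5/1)·log₁₀(118/27.2) = 37.3 mV
E_K⁺ = (58.5/1)·log₁₀(2.87/121) = -95.1 mV
E_Cl⁻ = (58.5/-1)·log₁₀(122/12.5) = -57.9 mV
Vm = (Σ gᵢEᵢ)/(Σ gᵢ) = (0.26·37.3 + 14·-95.1 + 19·-57.9) / (0.26 + 14 + 19)
= -2421.80 / 33.26 = -72.81 mV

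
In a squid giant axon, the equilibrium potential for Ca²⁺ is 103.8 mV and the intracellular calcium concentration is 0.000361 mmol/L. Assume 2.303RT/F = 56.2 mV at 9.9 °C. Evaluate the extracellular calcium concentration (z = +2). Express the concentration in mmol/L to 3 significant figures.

1.78 mmol/L

Nernst: E = (56.2/2) · log₁₀([out]/[in]), so log₁₀([out]/[in]) = 103.8 × 2 / 56.2 = 3.6940.
[out]/[in] = 10^(3.6940) = 4943.
[out] = 4943 × 0.000361 = 1.784 mmol/L.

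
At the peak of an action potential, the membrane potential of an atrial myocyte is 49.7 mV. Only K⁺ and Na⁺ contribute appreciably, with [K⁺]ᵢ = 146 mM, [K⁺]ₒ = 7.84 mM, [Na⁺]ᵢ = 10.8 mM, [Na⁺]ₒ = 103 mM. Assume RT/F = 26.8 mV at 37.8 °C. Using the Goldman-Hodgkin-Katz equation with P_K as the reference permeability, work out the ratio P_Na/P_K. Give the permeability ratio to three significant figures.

Let α = P_Na/P_K. GHK: Vm = 26.8·ln[(Kₒ + α·Naₒ)/(Kᵢ + α·Naᵢ)].
e^(Vm/26.8) = e^(49.7/26.8) = 6.3884
So 6.3884·(Kᵢ + α·Naᵢ) = Kₒ + α·Naₒ → α = (6.3884·146.0 − 7.84) / (103.0 − 6.3884·10.8)
α = (932.7 − 7.84) / (103.0 − 68.99) = 924.9/34.01 = 27.2

27.2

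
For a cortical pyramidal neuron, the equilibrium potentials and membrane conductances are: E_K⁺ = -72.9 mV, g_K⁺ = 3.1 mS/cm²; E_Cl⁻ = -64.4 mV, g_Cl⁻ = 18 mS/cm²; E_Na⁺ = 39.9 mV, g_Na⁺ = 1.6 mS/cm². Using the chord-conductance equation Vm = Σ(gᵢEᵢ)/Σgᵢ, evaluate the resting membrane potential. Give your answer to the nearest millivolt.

Σ gᵢEᵢ = 3.1·(-72.9) + 18·(-64.4) + 1.6·(39.9) = -1321.35
Σ gᵢ = 3.1 + 18 + 1.6 = 22.7
Vm = -1321.35 / 22.7 = -58.21 mV

-58 mV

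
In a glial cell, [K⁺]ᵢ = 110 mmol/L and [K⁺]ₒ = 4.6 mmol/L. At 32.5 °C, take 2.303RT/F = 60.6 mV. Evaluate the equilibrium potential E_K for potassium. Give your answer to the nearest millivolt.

-84 mV

E = (60.6/z) · log₁₀([K⁺]_out/[K⁺]_in) with z = +1.
= (60.6/1) · log₁₀(4.6/110) = 60.60 · log₁₀(0.04182)
= 60.60 · (-1.3786) = -83.55 mV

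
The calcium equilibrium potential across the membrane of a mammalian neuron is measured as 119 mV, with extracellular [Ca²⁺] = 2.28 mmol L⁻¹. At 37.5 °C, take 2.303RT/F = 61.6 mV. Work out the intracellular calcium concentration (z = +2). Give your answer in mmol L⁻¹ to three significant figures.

0.000312 mmol L⁻¹

Nernst: E = (61.6/2) · log₁₀([out]/[in]), so log₁₀([out]/[in]) = 119.0 × 2 / 61.6 = 3.8636.
[out]/[in] = 10^(3.8636) = 7305.
[in] = 2.28 / 7305 = 0.0003121 mmol L⁻¹.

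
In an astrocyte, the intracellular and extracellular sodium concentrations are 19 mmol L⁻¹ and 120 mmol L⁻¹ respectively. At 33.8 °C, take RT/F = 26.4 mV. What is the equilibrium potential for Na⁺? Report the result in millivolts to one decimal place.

E = (26.4/z) · ln([Na⁺]_out/[Na⁺]_in) with z = +1.
= (26.4/1) · ln(120/19) = 26.40 · ln(6.316)
= 26.40 · (1.8431) = 48.66 mV

48.7 mV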